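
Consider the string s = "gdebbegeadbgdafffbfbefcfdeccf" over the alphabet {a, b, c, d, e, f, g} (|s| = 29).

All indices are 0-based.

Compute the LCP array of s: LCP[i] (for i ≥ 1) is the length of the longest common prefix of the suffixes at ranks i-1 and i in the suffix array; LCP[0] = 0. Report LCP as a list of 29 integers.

[0, 1, 0, 1, 2, 1, 1, 0, 1, 2, 0, 1, 1, 2, 0, 1, 1, 1, 1, 0, 1, 2, 1, 1, 1, 2, 0, 2, 1]

rank→(start, suffix):
  0 → (8, 'adbgdafffbfbefcfdeccf')
  1 → (13, 'afffbfbefcfdeccf')
  2 → (3, 'bbegeadbgdafffbfbefcfdeccf')
  3 → (19, 'befcfdeccf')
  4 → (4, 'begeadbgdafffbfbefcfdeccf')
  5 → (17, 'bfbefcfdeccf')
  6 → (10, 'bgdafffbfbefcfdeccf')
  7 → (26, 'ccf')
  8 → (27, 'cf')
  9 → (22, 'cfdeccf')
  10 → (12, 'dafffbfbefcfdeccf')
  11 → (9, 'dbgdafffbfbefcfdeccf')
  12 → (1, 'debbegeadbgdafffbfbefcfdeccf')
  13 → (24, 'deccf')
  14 → (7, 'eadbgdafffbfbefcfdeccf')
  15 → (2, 'ebbegeadbgdafffbfbefcfdeccf')
  16 → (25, 'eccf')
  17 → (20, 'efcfdeccf')
  18 → (5, 'egeadbgdafffbfbefcfdeccf')
  19 → (28, 'f')
  20 → (18, 'fbefcfdeccf')
  21 → (16, 'fbfbefcfdeccf')
  22 → (21, 'fcfdeccf')
  23 → (23, 'fdeccf')
  24 → (15, 'ffbfbefcfdeccf')
  25 → (14, 'fffbfbefcfdeccf')
  26 → (11, 'gdafffbfbefcfdeccf')
  27 → (0, 'gdebbegeadbgdafffbfbefcfdeccf')
  28 → (6, 'geadbgdafffbfbefcfdeccf')

SA = [8, 13, 3, 19, 4, 17, 10, 26, 27, 22, 12, 9, 1, 24, 7, 2, 25, 20, 5, 28, 18, 16, 21, 23, 15, 14, 11, 0, 6]
i: (SA[i-1],SA[i]) lcp shared
  1: (8,13) 1 'a'
  2: (13,3) 0 ''
  3: (3,19) 1 'b'
  4: (19,4) 2 'be'
  5: (4,17) 1 'b'
  6: (17,10) 1 'b'
  7: (10,26) 0 ''
  8: (26,27) 1 'c'
  9: (27,22) 2 'cf'
  10: (22,12) 0 ''
  11: (12,9) 1 'd'
  12: (9,1) 1 'd'
  13: (1,24) 2 'de'
  14: (24,7) 0 ''
  15: (7,2) 1 'e'
  16: (2,25) 1 'e'
  17: (25,20) 1 'e'
  18: (20,5) 1 'e'
  19: (5,28) 0 ''
  20: (28,18) 1 'f'
  21: (18,16) 2 'fb'
  22: (16,21) 1 'f'
  23: (21,23) 1 'f'
  24: (23,15) 1 'f'
  25: (15,14) 2 'ff'
  26: (14,11) 0 ''
  27: (11,0) 2 'gd'
  28: (0,6) 1 'g'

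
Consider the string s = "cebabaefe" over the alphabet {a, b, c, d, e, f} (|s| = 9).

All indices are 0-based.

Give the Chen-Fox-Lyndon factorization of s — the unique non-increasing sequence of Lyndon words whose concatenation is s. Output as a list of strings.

emit factor 1: 'ce' (i=0, period=2)
emit factor 2: 'b' (i=2, period=1)
emit factor 3: 'abaefe' (i=3, period=6)

["ce", "b", "abaefe"]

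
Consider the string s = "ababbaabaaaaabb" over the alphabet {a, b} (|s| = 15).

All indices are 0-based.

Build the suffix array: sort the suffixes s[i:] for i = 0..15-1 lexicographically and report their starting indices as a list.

[8, 9, 10, 5, 11, 6, 0, 12, 2, 14, 7, 4, 1, 13, 3]

rank | idx | suffix
   0 |   8 | aaaaabb
   1 |   9 | aaaabb
   2 |  10 | aaabb
   3 |   5 | aabaaaaabb
   4 |  11 | aabb
   5 |   6 | abaaaaabb
   6 |   0 | ababbaabaaaaabb
   7 |  12 | abb
   8 |   2 | abbaabaaaaabb
   9 |  14 | b
  10 |   7 | baaaaabb
  11 |   4 | baabaaaaabb
  12 |   1 | babbaabaaaaabb
  13 |  13 | bb
  14 |   3 | bbaabaaaaabb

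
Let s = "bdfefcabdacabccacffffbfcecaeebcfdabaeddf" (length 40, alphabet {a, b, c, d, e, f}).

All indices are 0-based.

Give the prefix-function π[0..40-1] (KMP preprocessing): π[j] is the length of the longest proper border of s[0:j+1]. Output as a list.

[0, 0, 0, 0, 0, 0, 0, 1, 2, 0, 0, 0, 1, 0, 0, 0, 0, 0, 0, 0, 0, 1, 0, 0, 0, 0, 0, 0, 0, 1, 0, 0, 0, 0, 1, 0, 0, 0, 0, 0]

π[0] = 0
j=1 s[j]='d': π[1]=0 (border '')
j=2 s[j]='f': π[2]=0 (border '')
j=3 s[j]='e': π[3]=0 (border '')
j=4 s[j]='f': π[4]=0 (border '')
j=5 s[j]='c': π[5]=0 (border '')
j=6 s[j]='a': π[6]=0 (border '')
j=7 s[j]='b': π[7]=1 (border 'b')
j=8 s[j]='d': π[8]=2 (border 'bd')
j=9 s[j]='a': k: 2→0; π[9]=0 (border '')
j=10 s[j]='c': π[10]=0 (border '')
j=11 s[j]='a': π[11]=0 (border '')
j=12 s[j]='b': π[12]=1 (border 'b')
j=13 s[j]='c': k: 1→0; π[13]=0 (border '')
j=14 s[j]='c': π[14]=0 (border '')
j=15 s[j]='a': π[15]=0 (border '')
j=16 s[j]='c': π[16]=0 (border '')
j=17 s[j]='f': π[17]=0 (border '')
j=18 s[j]='f': π[18]=0 (border '')
j=19 s[j]='f': π[19]=0 (border '')
j=20 s[j]='f': π[20]=0 (border '')
j=21 s[j]='b': π[21]=1 (border 'b')
j=22 s[j]='f': k: 1→0; π[22]=0 (border '')
j=23 s[j]='c': π[23]=0 (border '')
j=24 s[j]='e': π[24]=0 (border '')
j=25 s[j]='c': π[25]=0 (border '')
j=26 s[j]='a': π[26]=0 (border '')
j=27 s[j]='e': π[27]=0 (border '')
j=28 s[j]='e': π[28]=0 (border '')
j=29 s[j]='b': π[29]=1 (border 'b')
j=30 s[j]='c': k: 1→0; π[30]=0 (border '')
j=31 s[j]='f': π[31]=0 (border '')
j=32 s[j]='d': π[32]=0 (border '')
j=33 s[j]='a': π[33]=0 (border '')
j=34 s[j]='b': π[34]=1 (border 'b')
j=35 s[j]='a': k: 1→0; π[35]=0 (border '')
j=36 s[j]='e': π[36]=0 (border '')
j=37 s[j]='d': π[37]=0 (border '')
j=38 s[j]='d': π[38]=0 (border '')
j=39 s[j]='f': π[39]=0 (border '')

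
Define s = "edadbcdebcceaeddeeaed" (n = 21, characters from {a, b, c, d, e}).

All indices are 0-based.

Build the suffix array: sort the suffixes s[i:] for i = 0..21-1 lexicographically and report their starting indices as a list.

[2, 18, 12, 8, 4, 9, 5, 10, 20, 1, 3, 14, 6, 15, 17, 11, 7, 19, 0, 13, 16]

sorted suffixes:
  #0 SA[0]=2  'adbcdebcceaeddeeaed'
  #1 SA[1]=18  'aed'
  #2 SA[2]=12  'aeddeeaed'
  #3 SA[3]=8  'bcceaeddeeaed'
  #4 SA[4]=4  'bcdebcceaeddeeaed'
  #5 SA[5]=9  'cceaeddeeaed'
  #6 SA[6]=5  'cdebcceaeddeeaed'
  #7 SA[7]=10  'ceaeddeeaed'
  #8 SA[8]=20  'd'
  #9 SA[9]=1  'dadbcdebcceaeddeeaed'
  #10 SA[10]=3  'dbcdebcceaeddeeaed'
  #11 SA[11]=14  'ddeeaed'
  #12 SA[12]=6  'debcceaeddeeaed'
  #13 SA[13]=15  'deeaed'
  #14 SA[14]=17  'eaed'
  #15 SA[15]=11  'eaeddeeaed'
  #16 SA[16]=7  'ebcceaeddeeaed'
  #17 SA[17]=19  'ed'
  #18 SA[18]=0  'edadbcdebcceaeddeeaed'
  #19 SA[19]=13  'eddeeaed'
  #20 SA[20]=16  'eeaed'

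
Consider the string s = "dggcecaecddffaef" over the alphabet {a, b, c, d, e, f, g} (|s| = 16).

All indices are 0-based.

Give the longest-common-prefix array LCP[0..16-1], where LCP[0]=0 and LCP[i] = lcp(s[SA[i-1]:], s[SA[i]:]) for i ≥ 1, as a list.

sorted suffixes:
  #0 SA[0]=6  'aecddffaef'
  #1 SA[1]=13  'aef'
  #2 SA[2]=5  'caecddffaef'
  #3 SA[3]=8  'cddffaef'
  #4 SA[4]=3  'cecaecddffaef'
  #5 SA[5]=9  'ddffaef'
  #6 SA[6]=10  'dffaef'
  #7 SA[7]=0  'dggcecaecddffaef'
  #8 SA[8]=4  'ecaecddffaef'
  #9 SA[9]=7  'ecddffaef'
  #10 SA[10]=14  'ef'
  #11 SA[11]=15  'f'
  #12 SA[12]=12  'faef'
  #13 SA[13]=11  'ffaef'
  #14 SA[14]=2  'gcecaecddffaef'
  #15 SA[15]=1  'ggcecaecddffaef'

SA = [6, 13, 5, 8, 3, 9, 10, 0, 4, 7, 14, 15, 12, 11, 2, 1]
i: (SA[i-1],SA[i]) lcp shared
  1: (6,13) 2 'ae'
  2: (13,5) 0 ''
  3: (5,8) 1 'c'
  4: (8,3) 1 'c'
  5: (3,9) 0 ''
  6: (9,10) 1 'd'
  7: (10,0) 1 'd'
  8: (0,4) 0 ''
  9: (4,7) 2 'ec'
  10: (7,14) 1 'e'
  11: (14,15) 0 ''
  12: (15,12) 1 'f'
  13: (12,11) 1 'f'
  14: (11,2) 0 ''
  15: (2,1) 1 'g'

[0, 2, 0, 1, 1, 0, 1, 1, 0, 2, 1, 0, 1, 1, 0, 1]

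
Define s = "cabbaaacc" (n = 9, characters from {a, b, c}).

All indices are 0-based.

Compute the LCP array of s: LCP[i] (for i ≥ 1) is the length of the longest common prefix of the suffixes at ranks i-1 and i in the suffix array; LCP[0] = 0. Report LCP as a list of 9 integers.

rank | idx | suffix
   0 |   4 | aaacc
   1 |   5 | aacc
   2 |   1 | abbaaacc
   3 |   6 | acc
   4 |   3 | baaacc
   5 |   2 | bbaaacc
   6 |   8 | c
   7 |   0 | cabbaaacc
   8 |   7 | cc

SA = [4, 5, 1, 6, 3, 2, 8, 0, 7]
[i] adj suffixes → lcp
  [1] 4/5 → 2 ('aa')
  [2] 5/1 → 1 ('a')
  [3] 1/6 → 1 ('a')
  [4] 6/3 → 0 ('')
  [5] 3/2 → 1 ('b')
  [6] 2/8 → 0 ('')
  [7] 8/0 → 1 ('c')
  [8] 0/7 → 1 ('c')

[0, 2, 1, 1, 0, 1, 0, 1, 1]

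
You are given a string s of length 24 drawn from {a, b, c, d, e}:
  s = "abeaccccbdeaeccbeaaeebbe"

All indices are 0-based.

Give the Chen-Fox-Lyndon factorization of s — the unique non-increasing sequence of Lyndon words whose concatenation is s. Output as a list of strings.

["abeaccccbdeaeccbe", "aaeebbe"]

emit factor 1: 'abeaccccbdeaeccbe' (i=0, period=17)
emit factor 2: 'aaeebbe' (i=17, period=7)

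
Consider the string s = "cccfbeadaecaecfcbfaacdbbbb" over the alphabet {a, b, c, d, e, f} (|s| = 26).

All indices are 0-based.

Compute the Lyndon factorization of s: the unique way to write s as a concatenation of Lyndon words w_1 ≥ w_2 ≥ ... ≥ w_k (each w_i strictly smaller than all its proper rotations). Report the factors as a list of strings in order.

["cccf", "be", "adaecaecfcbf", "aacdbbbb"]

emit factor 1: 'cccf' (i=0, period=4)
emit factor 2: 'be' (i=4, period=2)
emit factor 3: 'adaecaecfcbf' (i=6, period=12)
emit factor 4: 'aacdbbbb' (i=18, period=8)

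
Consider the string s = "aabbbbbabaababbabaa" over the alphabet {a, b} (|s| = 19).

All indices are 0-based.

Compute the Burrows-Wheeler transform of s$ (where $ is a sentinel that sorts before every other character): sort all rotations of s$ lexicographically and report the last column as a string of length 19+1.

rank  rotation              last
    0  $aabbbbbabaababbabaa  a
    1  a$aabbbbbabaababbaba  a
    2  aa$aabbbbbabaababbab  b
    3  aababbabaa$aabbbbbab  b
    4  aabbbbbabaababbabaa$  $
    5  abaa$aabbbbbabaababb  b
    6  abaababbabaa$aabbbbb  b
    7  ababbabaa$aabbbbbaba  a
    8  abbabaa$aabbbbbabaab  b
    9  abbbbbabaababbabaa$a  a
   10  baa$aabbbbbabaababba  a
   11  baababbabaa$aabbbbba  a
   12  babaa$aabbbbbabaabab  b
   13  babaababbabaa$aabbbb  b
   14  babbabaa$aabbbbbabaa  a
   15  bbabaa$aabbbbbabaaba  a
   16  bbabaababbabaa$aabbb  b
   17  bbbabaababbabaa$aabb  b
   18  bbbbabaababbabaa$aab  b
   19  bbbbbabaababbabaa$aa  a

aabb$bbabaaabbaabbba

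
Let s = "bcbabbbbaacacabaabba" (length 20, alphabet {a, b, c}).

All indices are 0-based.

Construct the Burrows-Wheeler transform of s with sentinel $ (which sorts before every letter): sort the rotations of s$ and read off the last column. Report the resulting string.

abbbcabcababcabba$aab

rank  rotation               last
    0  $bcbabbbbaacacabaabba  a
    1  a$bcbabbbbaacacabaabb  b
    2  aabba$bcbabbbbaacacab  b
    3  aacacabaabba$bcbabbbb  b
    4  abaabba$bcbabbbbaacac  c
    5  abba$bcbabbbbaacacaba  a
    6  abbbbaacacabaabba$bcb  b
    7  acabaabba$bcbabbbbaac  c
    8  acacabaabba$bcbabbbba  a
    9  ba$bcbabbbbaacacabaab  b
   10  baabba$bcbabbbbaacaca  a
   11  baacacabaabba$bcbabbb  b
   12  babbbbaacacabaabba$bc  c
   13  bba$bcbabbbbaacacabaa  a
   14  bbaacacabaabba$bcbabb  b
   15  bbbaacacabaabba$bcbab  b
   16  bbbbaacacabaabba$bcba  a
   17  bcbabbbbaacacabaabba$  $
   18  cabaabba$bcbabbbbaaca  a
   19  cacabaabba$bcbabbbbaa  a
   20  cbabbbbaacacabaabba$b  b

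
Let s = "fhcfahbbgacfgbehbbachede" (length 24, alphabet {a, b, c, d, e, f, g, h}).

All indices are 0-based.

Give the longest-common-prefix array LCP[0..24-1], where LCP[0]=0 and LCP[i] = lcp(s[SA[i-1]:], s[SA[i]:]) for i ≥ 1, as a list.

rank→(start, suffix):
  0 → (9, 'acfgbehbbachede')
  1 → (18, 'achede')
  2 → (4, 'ahbbgacfgbehbbachede')
  3 → (17, 'bachede')
  4 → (16, 'bbachede')
  5 → (6, 'bbgacfgbehbbachede')
  6 → (13, 'behbbachede')
  7 → (7, 'bgacfgbehbbachede')
  8 → (2, 'cfahbbgacfgbehbbachede')
  9 → (10, 'cfgbehbbachede')
  10 → (19, 'chede')
  11 → (22, 'de')
  12 → (23, 'e')
  13 → (21, 'ede')
  14 → (14, 'ehbbachede')
  15 → (3, 'fahbbgacfgbehbbachede')
  16 → (11, 'fgbehbbachede')
  17 → (0, 'fhcfahbbgacfgbehbbachede')
  18 → (8, 'gacfgbehbbachede')
  19 → (12, 'gbehbbachede')
  20 → (15, 'hbbachede')
  21 → (5, 'hbbgacfgbehbbachede')
  22 → (1, 'hcfahbbgacfgbehbbachede')
  23 → (20, 'hede')

SA = [9, 18, 4, 17, 16, 6, 13, 7, 2, 10, 19, 22, 23, 21, 14, 3, 11, 0, 8, 12, 15, 5, 1, 20]
i: (SA[i-1],SA[i]) lcp shared
  1: (9,18) 2 'ac'
  2: (18,4) 1 'a'
  3: (4,17) 0 ''
  4: (17,16) 1 'b'
  5: (16,6) 2 'bb'
  6: (6,13) 1 'b'
  7: (13,7) 1 'b'
  8: (7,2) 0 ''
  9: (2,10) 2 'cf'
  10: (10,19) 1 'c'
  11: (19,22) 0 ''
  12: (22,23) 0 ''
  13: (23,21) 1 'e'
  14: (21,14) 1 'e'
  15: (14,3) 0 ''
  16: (3,11) 1 'f'
  17: (11,0) 1 'f'
  18: (0,8) 0 ''
  19: (8,12) 1 'g'
  20: (12,15) 0 ''
  21: (15,5) 3 'hbb'
  22: (5,1) 1 'h'
  23: (1,20) 1 'h'

[0, 2, 1, 0, 1, 2, 1, 1, 0, 2, 1, 0, 0, 1, 1, 0, 1, 1, 0, 1, 0, 3, 1, 1]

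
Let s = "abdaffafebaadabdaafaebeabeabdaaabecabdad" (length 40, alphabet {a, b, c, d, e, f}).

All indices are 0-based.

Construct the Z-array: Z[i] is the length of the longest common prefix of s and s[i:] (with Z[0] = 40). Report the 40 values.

[40, 0, 0, 1, 0, 0, 1, 0, 0, 0, 1, 1, 0, 4, 0, 0, 1, 1, 0, 1, 0, 0, 0, 2, 0, 0, 4, 0, 0, 1, 1, 2, 0, 0, 0, 4, 0, 0, 1, 0]

Z[0]=40
i=1: outside box; Z[1]=0
i=2: outside box; Z[2]=0
i=3: outside box; Z[3]=1 extend→box=[3,4)
i=4: outside box; Z[4]=0
i=5: outside box; Z[5]=0
i=6: outside box; Z[6]=1 extend→box=[6,7)
i=7: outside box; Z[7]=0
i=8: outside box; Z[8]=0
i=9: outside box; Z[9]=0
i=10: outside box; Z[10]=1 extend→box=[10,11)
i=11: outside box; Z[11]=1 extend→box=[11,12)
i=12: outside box; Z[12]=0
i=13: outside box; Z[13]=4 extend→box=[13,17)
i=14: min(r-i=3, Z[1]=0)=0; Z[14]=0
i=15: min(r-i=2, Z[2]=0)=0; Z[15]=0
i=16: min(r-i=1, Z[3]=1)=1; Z[16]=1
i=17: outside box; Z[17]=1 extend→box=[17,18)
i=18: outside box; Z[18]=0
i=19: outside box; Z[19]=1 extend→box=[19,20)
i=20: outside box; Z[20]=0
i=21: outside box; Z[21]=0
i=22: outside box; Z[22]=0
i=23: outside box; Z[23]=2 extend→box=[23,25)
i=24: min(r-i=1, Z[1]=0)=0; Z[24]=0
i=25: outside box; Z[25]=0
i=26: outside box; Z[26]=4 extend→box=[26,30)
i=27: min(r-i=3, Z[1]=0)=0; Z[27]=0
i=28: min(r-i=2, Z[2]=0)=0; Z[28]=0
i=29: min(r-i=1, Z[3]=1)=1; Z[29]=1
i=30: outside box; Z[30]=1 extend→box=[30,31)
i=31: outside box; Z[31]=2 extend→box=[31,33)
i=32: min(r-i=1, Z[1]=0)=0; Z[32]=0
i=33: outside box; Z[33]=0
i=34: outside box; Z[34]=0
i=35: outside box; Z[35]=4 extend→box=[35,39)
i=36: min(r-i=3, Z[1]=0)=0; Z[36]=0
i=37: min(r-i=2, Z[2]=0)=0; Z[37]=0
i=38: min(r-i=1, Z[3]=1)=1; Z[38]=1
i=39: outside box; Z[39]=0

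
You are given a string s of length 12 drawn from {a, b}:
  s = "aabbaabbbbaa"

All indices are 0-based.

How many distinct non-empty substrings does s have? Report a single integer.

sorted suffixes:
  #0 SA[0]=11  'a'
  #1 SA[1]=10  'aa'
  #2 SA[2]=0  'aabbaabbbbaa'
  #3 SA[3]=4  'aabbbbaa'
  #4 SA[4]=1  'abbaabbbbaa'
  #5 SA[5]=5  'abbbbaa'
  #6 SA[6]=9  'baa'
  #7 SA[7]=3  'baabbbbaa'
  #8 SA[8]=8  'bbaa'
  #9 SA[9]=2  'bbaabbbbaa'
  #10 SA[10]=7  'bbbaa'
  #11 SA[11]=6  'bbbbaa'

SA = [11, 10, 0, 4, 1, 5, 9, 3, 8, 2, 7, 6]
rank  pair      lcp
   1  s[11:],s[10:]  1  'a'
   2  s[10:],s[0:]  2  'aa'
   3  s[0:],s[4:]  4  'aabb'
   4  s[4:],s[1:]  1  'a'
   5  s[1:],s[5:]  3  'abb'
   6  s[5:],s[9:]  0  ''
   7  s[9:],s[3:]  3  'baa'
   8  s[3:],s[8:]  1  'b'
   9  s[8:],s[2:]  4  'bbaa'
  10  s[2:],s[7:]  2  'bb'
  11  s[7:],s[6:]  3  'bbb'

n(n+1)/2 = 12·13/2 = 78
Σ LCP = 0 + 1 + 2 + 4 + 1 + 3 + 0 + 3 + 1 + 4 + 2 + 3 = 24
distinct = 78 − 24 = 54

54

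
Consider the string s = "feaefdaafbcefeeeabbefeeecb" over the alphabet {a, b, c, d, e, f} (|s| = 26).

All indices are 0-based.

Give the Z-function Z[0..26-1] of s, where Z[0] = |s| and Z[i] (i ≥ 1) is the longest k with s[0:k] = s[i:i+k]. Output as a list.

[26, 0, 0, 0, 1, 0, 0, 0, 1, 0, 0, 0, 2, 0, 0, 0, 0, 0, 0, 0, 2, 0, 0, 0, 0, 0]

Z[0]=26
i=1: fresh scan; Z[1]=0
i=2: fresh scan; Z[2]=0
i=3: fresh scan; Z[3]=0
i=4: fresh scan; Z[4]=1 scan→box=[4,5)
i=5: fresh scan; Z[5]=0
i=6: fresh scan; Z[6]=0
i=7: fresh scan; Z[7]=0
i=8: fresh scan; Z[8]=1 scan→box=[8,9)
i=9: fresh scan; Z[9]=0
i=10: fresh scan; Z[10]=0
i=11: fresh scan; Z[11]=0
i=12: fresh scan; Z[12]=2 scan→box=[12,14)
i=13: min(r-i=1, Z[1]=0)=0; Z[13]=0
i=14: fresh scan; Z[14]=0
i=15: fresh scan; Z[15]=0
i=16: fresh scan; Z[16]=0
i=17: fresh scan; Z[17]=0
i=18: fresh scan; Z[18]=0
i=19: fresh scan; Z[19]=0
i=20: fresh scan; Z[20]=2 scan→box=[20,22)
i=21: min(r-i=1, Z[1]=0)=0; Z[21]=0
i=22: fresh scan; Z[22]=0
i=23: fresh scan; Z[23]=0
i=24: fresh scan; Z[24]=0
i=25: fresh scan; Z[25]=0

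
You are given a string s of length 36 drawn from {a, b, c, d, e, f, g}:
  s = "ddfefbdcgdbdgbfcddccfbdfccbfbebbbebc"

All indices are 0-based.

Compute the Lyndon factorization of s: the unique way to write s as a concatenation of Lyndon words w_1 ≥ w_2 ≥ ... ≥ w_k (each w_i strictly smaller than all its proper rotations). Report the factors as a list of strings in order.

emit factor 1: 'ddfef' (i=0, period=5)
emit factor 2: 'bdcgdbdgbfcddccfbdfccbfbe' (i=5, period=25)
emit factor 3: 'bbbebc' (i=30, period=6)

["ddfef", "bdcgdbdgbfcddccfbdfccbfbe", "bbbebc"]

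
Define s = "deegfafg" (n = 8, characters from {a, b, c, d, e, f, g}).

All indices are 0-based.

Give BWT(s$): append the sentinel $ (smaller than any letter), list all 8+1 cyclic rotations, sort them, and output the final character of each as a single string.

rank  rotation   last
    0  $deegfafg  g
    1  afg$deegf  f
    2  deegfafg$  $
    3  eegfafg$d  d
    4  egfafg$de  e
    5  fafg$deeg  g
    6  fg$deegfa  a
    7  g$deegfaf  f
    8  gfafg$dee  e

gf$degafe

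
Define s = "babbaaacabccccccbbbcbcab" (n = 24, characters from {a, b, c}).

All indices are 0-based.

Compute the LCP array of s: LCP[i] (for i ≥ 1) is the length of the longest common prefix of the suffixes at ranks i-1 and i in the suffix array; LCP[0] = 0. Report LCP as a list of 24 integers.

sorted suffixes:
  #0 SA[0]=4  'aaacabccccccbbbcbcab'
  #1 SA[1]=5  'aacabccccccbbbcbcab'
  #2 SA[2]=22  'ab'
  #3 SA[3]=1  'abbaaacabccccccbbbcbcab'
  #4 SA[4]=8  'abccccccbbbcbcab'
  #5 SA[5]=6  'acabccccccbbbcbcab'
  #6 SA[6]=23  'b'
  #7 SA[7]=3  'baaacabccccccbbbcbcab'
  #8 SA[8]=0  'babbaaacabccccccbbbcbcab'
  #9 SA[9]=2  'bbaaacabccccccbbbcbcab'
  #10 SA[10]=16  'bbbcbcab'
  #11 SA[11]=17  'bbcbcab'
  #12 SA[12]=20  'bcab'
  #13 SA[13]=18  'bcbcab'
  #14 SA[14]=9  'bccccccbbbcbcab'
  #15 SA[15]=21  'cab'
  #16 SA[16]=7  'cabccccccbbbcbcab'
  #17 SA[17]=15  'cbbbcbcab'
  #18 SA[18]=19  'cbcab'
  #19 SA[19]=14  'ccbbbcbcab'
  #20 SA[20]=13  'cccbbbcbcab'
  #21 SA[21]=12  'ccccbbbcbcab'
  #22 SA[22]=11  'cccccbbbcbcab'
  #23 SA[23]=10  'ccccccbbbcbcab'

SA = [4, 5, 22, 1, 8, 6, 23, 3, 0, 2, 16, 17, 20, 18, 9, 21, 7, 15, 19, 14, 13, 12, 11, 10]
rank  pair      lcp
   1  s[4:],s[5:]  2  'aa'
   2  s[5:],s[22:]  1  'a'
   3  s[22:],s[1:]  2  'ab'
   4  s[1:],s[8:]  2  'ab'
   5  s[8:],s[6:]  1  'a'
   6  s[6:],s[23:]  0  ''
   7  s[23:],s[3:]  1  'b'
   8  s[3:],s[0:]  2  'ba'
   9  s[0:],s[2:]  1  'b'
  10  s[2:],s[16:]  2  'bb'
  11  s[16:],s[17:]  2  'bb'
  12  s[17:],s[20:]  1  'b'
  13  s[20:],s[18:]  2  'bc'
  14  s[18:],s[9:]  2  'bc'
  15  s[9:],s[21:]  0  ''
  16  s[21:],s[7:]  3  'cab'
  17  s[7:],s[15:]  1  'c'
  18  s[15:],s[19:]  2  'cb'
  19  s[19:],s[14:]  1  'c'
  20  s[14:],s[13:]  2  'cc'
  21  s[13:],s[12:]  3  'ccc'
  22  s[12:],s[11:]  4  'cccc'
  23  s[11:],s[10:]  5  'ccccc'

[0, 2, 1, 2, 2, 1, 0, 1, 2, 1, 2, 2, 1, 2, 2, 0, 3, 1, 2, 1, 2, 3, 4, 5]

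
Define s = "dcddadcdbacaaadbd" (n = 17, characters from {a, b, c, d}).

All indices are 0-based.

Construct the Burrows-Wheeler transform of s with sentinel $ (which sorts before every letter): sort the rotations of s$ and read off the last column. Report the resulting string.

rank  rotation            last
    0  $dcddadcdbacaaadbd  d
    1  aaadbd$dcddadcdbac  c
    2  aadbd$dcddadcdbaca  a
    3  acaaadbd$dcddadcdb  b
    4  adbd$dcddadcdbacaa  a
    5  adcdbacaaadbd$dcdd  d
    6  bacaaadbd$dcddadcd  d
    7  bd$dcddadcdbacaaad  d
    8  caaadbd$dcddadcdba  a
    9  cdbacaaadbd$dcddad  d
   10  cddadcdbacaaadbd$d  d
   11  d$dcddadcdbacaaadb  b
   12  dadcdbacaaadbd$dcd  d
   13  dbacaaadbd$dcddadc  c
   14  dbd$dcddadcdbacaaa  a
   15  dcdbacaaadbd$dcdda  a
   16  dcddadcdbacaaadbd$  $
   17  ddadcdbacaaadbd$dc  c

dcabadddaddbdcaa$c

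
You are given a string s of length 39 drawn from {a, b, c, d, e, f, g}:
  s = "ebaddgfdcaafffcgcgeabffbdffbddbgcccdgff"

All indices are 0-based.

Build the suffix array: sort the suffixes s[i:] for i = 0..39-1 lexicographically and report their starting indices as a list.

[9, 19, 2, 10, 1, 27, 23, 20, 30, 8, 32, 33, 34, 14, 16, 29, 7, 28, 3, 24, 4, 35, 18, 0, 38, 26, 22, 13, 6, 37, 25, 21, 12, 11, 31, 15, 17, 5, 36]

sorted suffixes:
  #0 SA[0]=9  'aafffcgcgeabffbdffbddbgcccdgff'
  #1 SA[1]=19  'abffbdffbddbgcccdgff'
  #2 SA[2]=2  'addgfdcaafffcgcgeabffbdffbddbgcccdgff'
  #3 SA[3]=10  'afffcgcgeabffbdffbddbgcccdgff'
  #4 SA[4]=1  'baddgfdcaafffcgcgeabffbdffbddbgcccdgff'
  #5 SA[5]=27  'bddbgcccdgff'
  #6 SA[6]=23  'bdffbddbgcccdgff'
  #7 SA[7]=20  'bffbdffbddbgcccdgff'
  #8 SA[8]=30  'bgcccdgff'
  #9 SA[9]=8  'caafffcgcgeabffbdffbddbgcccdgff'
  #10 SA[10]=32  'cccdgff'
  #11 SA[11]=33  'ccdgff'
  #12 SA[12]=34  'cdgff'
  #13 SA[13]=14  'cgcgeabffbdffbddbgcccdgff'
  #14 SA[14]=16  'cgeabffbdffbddbgcccdgff'
  #15 SA[15]=29  'dbgcccdgff'
  #16 SA[16]=7  'dcaafffcgcgeabffbdffbddbgcccdgff'
  #17 SA[17]=28  'ddbgcccdgff'
  #18 SA[18]=3  'ddgfdcaafffcgcgeabffbdffbddbgcccdgff'
  #19 SA[19]=24  'dffbddbgcccdgff'
  #20 SA[20]=4  'dgfdcaafffcgcgeabffbdffbddbgcccdgff'
  #21 SA[21]=35  'dgff'
  #22 SA[22]=18  'eabffbdffbddbgcccdgff'
  #23 SA[23]=0  'ebaddgfdcaafffcgcgeabffbdffbddbgcccdgff'
  #24 SA[24]=38  'f'
  #25 SA[25]=26  'fbddbgcccdgff'
  #26 SA[26]=22  'fbdffbddbgcccdgff'
  #27 SA[27]=13  'fcgcgeabffbdffbddbgcccdgff'
  #28 SA[28]=6  'fdcaafffcgcgeabffbdffbddbgcccdgff'
  #29 SA[29]=37  'ff'
  #30 SA[30]=25  'ffbddbgcccdgff'
  #31 SA[31]=21  'ffbdffbddbgcccdgff'
  #32 SA[32]=12  'ffcgcgeabffbdffbddbgcccdgff'
  #33 SA[33]=11  'fffcgcgeabffbdffbddbgcccdgff'
  #34 SA[34]=31  'gcccdgff'
  #35 SA[35]=15  'gcgeabffbdffbddbgcccdgff'
  #36 SA[36]=17  'geabffbdffbddbgcccdgff'
  #37 SA[37]=5  'gfdcaafffcgcgeabffbdffbddbgcccdgff'
  #38 SA[38]=36  'gff'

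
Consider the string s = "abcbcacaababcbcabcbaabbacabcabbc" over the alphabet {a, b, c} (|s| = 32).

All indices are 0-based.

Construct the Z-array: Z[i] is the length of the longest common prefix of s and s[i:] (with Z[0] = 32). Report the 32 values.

Z[0]=32
i=1: outside box; Z[1]=0
i=2: outside box; Z[2]=0
i=3: outside box; Z[3]=0
i=4: outside box; Z[4]=0
i=5: outside box; Z[5]=1 extend→box=[5,6)
i=6: outside box; Z[6]=0
i=7: outside box; Z[7]=1 extend→box=[7,8)
i=8: outside box; Z[8]=2 extend→box=[8,10)
i=9: min(r-i=1, Z[1]=0)=0; Z[9]=0
i=10: outside box; Z[10]=6 extend→box=[10,16)
i=11: min(r-i=5, Z[1]=0)=0; Z[11]=0
i=12: min(r-i=4, Z[2]=0)=0; Z[12]=0
i=13: min(r-i=3, Z[3]=0)=0; Z[13]=0
i=14: min(r-i=2, Z[4]=0)=0; Z[14]=0
i=15: min(r-i=1, Z[5]=1)=1; Z[15]=4 extend→box=[15,19)
i=16: min(r-i=3, Z[1]=0)=0; Z[16]=0
i=17: min(r-i=2, Z[2]=0)=0; Z[17]=0
i=18: min(r-i=1, Z[3]=0)=0; Z[18]=0
i=19: outside box; Z[19]=1 extend→box=[19,20)
i=20: outside box; Z[20]=2 extend→box=[20,22)
i=21: min(r-i=1, Z[1]=0)=0; Z[21]=0
i=22: outside box; Z[22]=0
i=23: outside box; Z[23]=1 extend→box=[23,24)
i=24: outside box; Z[24]=0
i=25: outside box; Z[25]=3 extend→box=[25,28)
i=26: min(r-i=2, Z[1]=0)=0; Z[26]=0
i=27: min(r-i=1, Z[2]=0)=0; Z[27]=0
i=28: outside box; Z[28]=2 extend→box=[28,30)
i=29: min(r-i=1, Z[1]=0)=0; Z[29]=0
i=30: outside box; Z[30]=0
i=31: outside box; Z[31]=0

[32, 0, 0, 0, 0, 1, 0, 1, 2, 0, 6, 0, 0, 0, 0, 4, 0, 0, 0, 1, 2, 0, 0, 1, 0, 3, 0, 0, 2, 0, 0, 0]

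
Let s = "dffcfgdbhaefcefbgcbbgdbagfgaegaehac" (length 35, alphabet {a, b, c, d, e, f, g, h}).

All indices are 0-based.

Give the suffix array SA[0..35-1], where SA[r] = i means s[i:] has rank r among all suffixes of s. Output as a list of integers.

[33, 9, 27, 30, 23, 22, 18, 15, 19, 7, 34, 17, 12, 3, 21, 6, 0, 13, 10, 28, 31, 14, 11, 2, 1, 25, 4, 26, 29, 16, 20, 5, 24, 32, 8]

rank | idx | suffix
   0 |  33 | ac
   1 |   9 | aefcefbgcbbgdbagfgaegaehac
   2 |  27 | aegaehac
   3 |  30 | aehac
   4 |  23 | agfgaegaehac
   5 |  22 | bagfgaegaehac
   6 |  18 | bbgdbagfgaegaehac
   7 |  15 | bgcbbgdbagfgaegaehac
   8 |  19 | bgdbagfgaegaehac
   9 |   7 | bhaefcefbgcbbgdbagfgaegaehac
  10 |  34 | c
  11 |  17 | cbbgdbagfgaegaehac
  12 |  12 | cefbgcbbgdbagfgaegaehac
  13 |   3 | cfgdbhaefcefbgcbbgdbagfgaegaehac
  14 |  21 | dbagfgaegaehac
  15 |   6 | dbhaefcefbgcbbgdbagfgaegaehac
  16 |   0 | dffcfgdbhaefcefbgcbbgdbagfgaegaehac
  17 |  13 | efbgcbbgdbagfgaegaehac
  18 |  10 | efcefbgcbbgdbagfgaegaehac
  19 |  28 | egaehac
  20 |  31 | ehac
  21 |  14 | fbgcbbgdbagfgaegaehac
  22 |  11 | fcefbgcbbgdbagfgaegaehac
  23 |   2 | fcfgdbhaefcefbgcbbgdbagfgaegaehac
  24 |   1 | ffcfgdbhaefcefbgcbbgdbagfgaegaehac
  25 |  25 | fgaegaehac
  26 |   4 | fgdbhaefcefbgcbbgdbagfgaegaehac
  27 |  26 | gaegaehac
  28 |  29 | gaehac
  29 |  16 | gcbbgdbagfgaegaehac
  30 |  20 | gdbagfgaegaehac
  31 |   5 | gdbhaefcefbgcbbgdbagfgaegaehac
  32 |  24 | gfgaegaehac
  33 |  32 | hac
  34 |   8 | haefcefbgcbbgdbagfgaegaehac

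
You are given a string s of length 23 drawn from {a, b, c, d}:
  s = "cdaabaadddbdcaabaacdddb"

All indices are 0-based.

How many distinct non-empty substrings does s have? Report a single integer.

238

rank→(start, suffix):
  0 → (13, 'aabaacdddb')
  1 → (2, 'aabaadddbdcaabaacdddb')
  2 → (16, 'aacdddb')
  3 → (5, 'aadddbdcaabaacdddb')
  4 → (14, 'abaacdddb')
  5 → (3, 'abaadddbdcaabaacdddb')
  6 → (17, 'acdddb')
  7 → (6, 'adddbdcaabaacdddb')
  8 → (22, 'b')
  9 → (15, 'baacdddb')
  10 → (4, 'baadddbdcaabaacdddb')
  11 → (10, 'bdcaabaacdddb')
  12 → (12, 'caabaacdddb')
  13 → (0, 'cdaabaadddbdcaabaacdddb')
  14 → (18, 'cdddb')
  15 → (1, 'daabaadddbdcaabaacdddb')
  16 → (21, 'db')
  17 → (9, 'dbdcaabaacdddb')
  18 → (11, 'dcaabaacdddb')
  19 → (20, 'ddb')
  20 → (8, 'ddbdcaabaacdddb')
  21 → (19, 'dddb')
  22 → (7, 'dddbdcaabaacdddb')

SA = [13, 2, 16, 5, 14, 3, 17, 6, 22, 15, 4, 10, 12, 0, 18, 1, 21, 9, 11, 20, 8, 19, 7]
[i] adj suffixes → lcp
  [1] 13/2 → 5 ('aabaa')
  [2] 2/16 → 2 ('aa')
  [3] 16/5 → 2 ('aa')
  [4] 5/14 → 1 ('a')
  [5] 14/3 → 4 ('abaa')
  [6] 3/17 → 1 ('a')
  [7] 17/6 → 1 ('a')
  [8] 6/22 → 0 ('')
  [9] 22/15 → 1 ('b')
  [10] 15/4 → 3 ('baa')
  [11] 4/10 → 1 ('b')
  [12] 10/12 → 0 ('')
  [13] 12/0 → 1 ('c')
  [14] 0/18 → 2 ('cd')
  [15] 18/1 → 0 ('')
  [16] 1/21 → 1 ('d')
  [17] 21/9 → 2 ('db')
  [18] 9/11 → 1 ('d')
  [19] 11/20 → 1 ('d')
  [20] 20/8 → 3 ('ddb')
  [21] 8/19 → 2 ('dd')
  [22] 19/7 → 4 ('dddb')

n(n+1)/2 = 23·24/2 = 276
Σ LCP = 0 + 5 + 2 + 2 + 1 + 4 + 1 + 1 + 0 + 1 + 3 + 1 + 0 + 1 + 2 + 0 + 1 + 2 + 1 + 1 + 3 + 2 + 4 = 38
distinct = 276 − 38 = 238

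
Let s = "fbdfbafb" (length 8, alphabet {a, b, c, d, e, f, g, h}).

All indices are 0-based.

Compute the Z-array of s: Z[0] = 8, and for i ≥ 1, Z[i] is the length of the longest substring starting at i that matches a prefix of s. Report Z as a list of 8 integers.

Z[0]=8
i=1: i≥r, start 0; Z[1]=0
i=2: i≥r, start 0; Z[2]=0
i=3: i≥r, start 0; Z[3]=2 scan→box=[3,5)
i=4: min(r-i=1, Z[1]=0)=0; Z[4]=0
i=5: i≥r, start 0; Z[5]=0
i=6: i≥r, start 0; Z[6]=2 scan→box=[6,8)
i=7: min(r-i=1, Z[1]=0)=0; Z[7]=0

[8, 0, 0, 2, 0, 0, 2, 0]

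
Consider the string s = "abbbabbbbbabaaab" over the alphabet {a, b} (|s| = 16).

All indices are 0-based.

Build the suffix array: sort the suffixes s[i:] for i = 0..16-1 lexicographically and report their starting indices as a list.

rank→(start, suffix):
  0 → (12, 'aaab')
  1 → (13, 'aab')
  2 → (14, 'ab')
  3 → (10, 'abaaab')
  4 → (0, 'abbbabbbbbabaaab')
  5 → (4, 'abbbbbabaaab')
  6 → (15, 'b')
  7 → (11, 'baaab')
  8 → (9, 'babaaab')
  9 → (3, 'babbbbbabaaab')
  10 → (8, 'bbabaaab')
  11 → (2, 'bbabbbbbabaaab')
  12 → (7, 'bbbabaaab')
  13 → (1, 'bbbabbbbbabaaab')
  14 → (6, 'bbbbabaaab')
  15 → (5, 'bbbbbabaaab')

[12, 13, 14, 10, 0, 4, 15, 11, 9, 3, 8, 2, 7, 1, 6, 5]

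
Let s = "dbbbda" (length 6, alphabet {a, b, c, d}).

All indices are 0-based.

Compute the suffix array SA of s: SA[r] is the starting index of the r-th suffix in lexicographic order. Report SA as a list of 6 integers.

sorted suffixes:
  #0 SA[0]=5  'a'
  #1 SA[1]=1  'bbbda'
  #2 SA[2]=2  'bbda'
  #3 SA[3]=3  'bda'
  #4 SA[4]=4  'da'
  #5 SA[5]=0  'dbbbda'

[5, 1, 2, 3, 4, 0]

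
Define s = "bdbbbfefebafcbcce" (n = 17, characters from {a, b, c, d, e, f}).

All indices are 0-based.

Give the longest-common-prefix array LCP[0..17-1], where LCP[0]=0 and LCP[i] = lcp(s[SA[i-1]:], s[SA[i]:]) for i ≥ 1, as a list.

[0, 0, 1, 2, 1, 1, 1, 0, 1, 1, 0, 0, 1, 1, 0, 1, 2]

rank | idx | suffix
   0 |  10 | afcbcce
   1 |   9 | bafcbcce
   2 |   2 | bbbfefebafcbcce
   3 |   3 | bbfefebafcbcce
   4 |  13 | bcce
   5 |   0 | bdbbbfefebafcbcce
   6 |   4 | bfefebafcbcce
   7 |  12 | cbcce
   8 |  14 | cce
   9 |  15 | ce
  10 |   1 | dbbbfefebafcbcce
  11 |  16 | e
  12 |   8 | ebafcbcce
  13 |   6 | efebafcbcce
  14 |  11 | fcbcce
  15 |   7 | febafcbcce
  16 |   5 | fefebafcbcce

SA = [10, 9, 2, 3, 13, 0, 4, 12, 14, 15, 1, 16, 8, 6, 11, 7, 5]
rank  pair      lcp
   1  s[10:],s[9:]  0  ''
   2  s[9:],s[2:]  1  'b'
   3  s[2:],s[3:]  2  'bb'
   4  s[3:],s[13:]  1  'b'
   5  s[13:],s[0:]  1  'b'
   6  s[0:],s[4:]  1  'b'
   7  s[4:],s[12:]  0  ''
   8  s[12:],s[14:]  1  'c'
   9  s[14:],s[15:]  1  'c'
  10  s[15:],s[1:]  0  ''
  11  s[1:],s[16:]  0  ''
  12  s[16:],s[8:]  1  'e'
  13  s[8:],s[6:]  1  'e'
  14  s[6:],s[11:]  0  ''
  15  s[11:],s[7:]  1  'f'
  16  s[7:],s[5:]  2  'fe'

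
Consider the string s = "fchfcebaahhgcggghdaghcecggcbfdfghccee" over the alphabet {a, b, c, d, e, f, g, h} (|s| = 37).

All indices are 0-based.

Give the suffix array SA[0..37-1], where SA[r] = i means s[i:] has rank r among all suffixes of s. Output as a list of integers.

[7, 18, 8, 6, 27, 26, 33, 4, 21, 34, 23, 12, 1, 17, 29, 36, 5, 22, 35, 3, 0, 28, 30, 25, 11, 24, 13, 14, 31, 19, 15, 32, 20, 16, 2, 10, 9]

rank→(start, suffix):
  0 → (7, 'aahhgcggghdaghcecggcbfdfghccee')
  1 → (18, 'aghcecggcbfdfghccee')
  2 → (8, 'ahhgcggghdaghcecggcbfdfghccee')
  3 → (6, 'baahhgcggghdaghcecggcbfdfghccee')
  4 → (27, 'bfdfghccee')
  5 → (26, 'cbfdfghccee')
  6 → (33, 'ccee')
  7 → (4, 'cebaahhgcggghdaghcecggcbfdfghccee')
  8 → (21, 'cecggcbfdfghccee')
  9 → (34, 'cee')
  10 → (23, 'cggcbfdfghccee')
  11 → (12, 'cggghdaghcecggcbfdfghccee')
  12 → (1, 'chfcebaahhgcggghdaghcecggcbfdfghccee')
  13 → (17, 'daghcecggcbfdfghccee')
  14 → (29, 'dfghccee')
  15 → (36, 'e')
  16 → (5, 'ebaahhgcggghdaghcecggcbfdfghccee')
  17 → (22, 'ecggcbfdfghccee')
  18 → (35, 'ee')
  19 → (3, 'fcebaahhgcggghdaghcecggcbfdfghccee')
  20 → (0, 'fchfcebaahhgcggghdaghcecggcbfdfghccee')
  21 → (28, 'fdfghccee')
  22 → (30, 'fghccee')
  23 → (25, 'gcbfdfghccee')
  24 → (11, 'gcggghdaghcecggcbfdfghccee')
  25 → (24, 'ggcbfdfghccee')
  26 → (13, 'ggghdaghcecggcbfdfghccee')
  27 → (14, 'gghdaghcecggcbfdfghccee')
  28 → (31, 'ghccee')
  29 → (19, 'ghcecggcbfdfghccee')
  30 → (15, 'ghdaghcecggcbfdfghccee')
  31 → (32, 'hccee')
  32 → (20, 'hcecggcbfdfghccee')
  33 → (16, 'hdaghcecggcbfdfghccee')
  34 → (2, 'hfcebaahhgcggghdaghcecggcbfdfghccee')
  35 → (10, 'hgcggghdaghcecggcbfdfghccee')
  36 → (9, 'hhgcggghdaghcecggcbfdfghccee')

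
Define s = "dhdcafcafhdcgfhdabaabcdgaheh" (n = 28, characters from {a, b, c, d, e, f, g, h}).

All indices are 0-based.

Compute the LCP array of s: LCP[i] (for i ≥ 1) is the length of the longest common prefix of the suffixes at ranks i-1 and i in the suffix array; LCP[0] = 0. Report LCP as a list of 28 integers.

[0, 1, 2, 1, 2, 1, 0, 1, 0, 3, 1, 1, 0, 1, 2, 1, 1, 0, 0, 1, 3, 0, 1, 0, 1, 2, 3, 1]

sorted suffixes:
  #0 SA[0]=18  'aabcdgaheh'
  #1 SA[1]=16  'abaabcdgaheh'
  #2 SA[2]=19  'abcdgaheh'
  #3 SA[3]=4  'afcafhdcgfhdabaabcdgaheh'
  #4 SA[4]=7  'afhdcgfhdabaabcdgaheh'
  #5 SA[5]=24  'aheh'
  #6 SA[6]=17  'baabcdgaheh'
  #7 SA[7]=20  'bcdgaheh'
  #8 SA[8]=3  'cafcafhdcgfhdabaabcdgaheh'
  #9 SA[9]=6  'cafhdcgfhdabaabcdgaheh'
  #10 SA[10]=21  'cdgaheh'
  #11 SA[11]=11  'cgfhdabaabcdgaheh'
  #12 SA[12]=15  'dabaabcdgaheh'
  #13 SA[13]=2  'dcafcafhdcgfhdabaabcdgaheh'
  #14 SA[14]=10  'dcgfhdabaabcdgaheh'
  #15 SA[15]=22  'dgaheh'
  #16 SA[16]=0  'dhdcafcafhdcgfhdabaabcdgaheh'
  #17 SA[17]=26  'eh'
  #18 SA[18]=5  'fcafhdcgfhdabaabcdgaheh'
  #19 SA[19]=13  'fhdabaabcdgaheh'
  #20 SA[20]=8  'fhdcgfhdabaabcdgaheh'
  #21 SA[21]=23  'gaheh'
  #22 SA[22]=12  'gfhdabaabcdgaheh'
  #23 SA[23]=27  'h'
  #24 SA[24]=14  'hdabaabcdgaheh'
  #25 SA[25]=1  'hdcafcafhdcgfhdabaabcdgaheh'
  #26 SA[26]=9  'hdcgfhdabaabcdgaheh'
  #27 SA[27]=25  'heh'

SA = [18, 16, 19, 4, 7, 24, 17, 20, 3, 6, 21, 11, 15, 2, 10, 22, 0, 26, 5, 13, 8, 23, 12, 27, 14, 1, 9, 25]
i: (SA[i-1],SA[i]) lcp shared
  1: (18,16) 1 'a'
  2: (16,19) 2 'ab'
  3: (19,4) 1 'a'
  4: (4,7) 2 'af'
  5: (7,24) 1 'a'
  6: (24,17) 0 ''
  7: (17,20) 1 'b'
  8: (20,3) 0 ''
  9: (3,6) 3 'caf'
  10: (6,21) 1 'c'
  11: (21,11) 1 'c'
  12: (11,15) 0 ''
  13: (15,2) 1 'd'
  14: (2,10) 2 'dc'
  15: (10,22) 1 'd'
  16: (22,0) 1 'd'
  17: (0,26) 0 ''
  18: (26,5) 0 ''
  19: (5,13) 1 'f'
  20: (13,8) 3 'fhd'
  21: (8,23) 0 ''
  22: (23,12) 1 'g'
  23: (12,27) 0 ''
  24: (27,14) 1 'h'
  25: (14,1) 2 'hd'
  26: (1,9) 3 'hdc'
  27: (9,25) 1 'h'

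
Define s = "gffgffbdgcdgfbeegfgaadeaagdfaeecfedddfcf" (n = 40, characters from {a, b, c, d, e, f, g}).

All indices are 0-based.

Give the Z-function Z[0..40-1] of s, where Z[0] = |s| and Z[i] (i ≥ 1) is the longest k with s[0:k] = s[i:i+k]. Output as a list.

[40, 0, 0, 3, 0, 0, 0, 0, 1, 0, 0, 2, 0, 0, 0, 0, 2, 0, 1, 0, 0, 0, 0, 0, 0, 1, 0, 0, 0, 0, 0, 0, 0, 0, 0, 0, 0, 0, 0, 0]

Z[0]=40
i=1: i≥r, start 0; Z[1]=0
i=2: i≥r, start 0; Z[2]=0
i=3: i≥r, start 0; Z[3]=3 scan→box=[3,6)
i=4: min(r-i=2, Z[1]=0)=0; Z[4]=0
i=5: min(r-i=1, Z[2]=0)=0; Z[5]=0
i=6: i≥r, start 0; Z[6]=0
i=7: i≥r, start 0; Z[7]=0
i=8: i≥r, start 0; Z[8]=1 scan→box=[8,9)
i=9: i≥r, start 0; Z[9]=0
i=10: i≥r, start 0; Z[10]=0
i=11: i≥r, start 0; Z[11]=2 scan→box=[11,13)
i=12: min(r-i=1, Z[1]=0)=0; Z[12]=0
i=13: i≥r, start 0; Z[13]=0
i=14: i≥r, start 0; Z[14]=0
i=15: i≥r, start 0; Z[15]=0
i=16: i≥r, start 0; Z[16]=2 scan→box=[16,18)
i=17: min(r-i=1, Z[1]=0)=0; Z[17]=0
i=18: i≥r, start 0; Z[18]=1 scan→box=[18,19)
i=19: i≥r, start 0; Z[19]=0
i=20: i≥r, start 0; Z[20]=0
i=21: i≥r, start 0; Z[21]=0
i=22: i≥r, start 0; Z[22]=0
i=23: i≥r, start 0; Z[23]=0
i=24: i≥r, start 0; Z[24]=0
i=25: i≥r, start 0; Z[25]=1 scan→box=[25,26)
i=26: i≥r, start 0; Z[26]=0
i=27: i≥r, start 0; Z[27]=0
i=28: i≥r, start 0; Z[28]=0
i=29: i≥r, start 0; Z[29]=0
i=30: i≥r, start 0; Z[30]=0
i=31: i≥r, start 0; Z[31]=0
i=32: i≥r, start 0; Z[32]=0
i=33: i≥r, start 0; Z[33]=0
i=34: i≥r, start 0; Z[34]=0
i=35: i≥r, start 0; Z[35]=0
i=36: i≥r, start 0; Z[36]=0
i=37: i≥r, start 0; Z[37]=0
i=38: i≥r, start 0; Z[38]=0
i=39: i≥r, start 0; Z[39]=0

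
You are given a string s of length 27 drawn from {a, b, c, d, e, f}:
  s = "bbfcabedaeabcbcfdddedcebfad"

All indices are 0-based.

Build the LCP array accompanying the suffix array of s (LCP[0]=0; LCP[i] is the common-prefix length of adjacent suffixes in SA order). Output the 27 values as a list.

rank→(start, suffix):
  0 → (10, 'abcbcfdddedcebfad')
  1 → (4, 'abedaeabcbcfdddedcebfad')
  2 → (25, 'ad')
  3 → (8, 'aeabcbcfdddedcebfad')
  4 → (0, 'bbfcabedaeabcbcfdddedcebfad')
  5 → (11, 'bcbcfdddedcebfad')
  6 → (13, 'bcfdddedcebfad')
  7 → (5, 'bedaeabcbcfdddedcebfad')
  8 → (23, 'bfad')
  9 → (1, 'bfcabedaeabcbcfdddedcebfad')
  10 → (3, 'cabedaeabcbcfdddedcebfad')
  11 → (12, 'cbcfdddedcebfad')
  12 → (21, 'cebfad')
  13 → (14, 'cfdddedcebfad')
  14 → (26, 'd')
  15 → (7, 'daeabcbcfdddedcebfad')
  16 → (20, 'dcebfad')
  17 → (16, 'dddedcebfad')
  18 → (17, 'ddedcebfad')
  19 → (18, 'dedcebfad')
  20 → (9, 'eabcbcfdddedcebfad')
  21 → (22, 'ebfad')
  22 → (6, 'edaeabcbcfdddedcebfad')
  23 → (19, 'edcebfad')
  24 → (24, 'fad')
  25 → (2, 'fcabedaeabcbcfdddedcebfad')
  26 → (15, 'fdddedcebfad')

SA = [10, 4, 25, 8, 0, 11, 13, 5, 23, 1, 3, 12, 21, 14, 26, 7, 20, 16, 17, 18, 9, 22, 6, 19, 24, 2, 15]
i: (SA[i-1],SA[i]) lcp shared
  1: (10,4) 2 'ab'
  2: (4,25) 1 'a'
  3: (25,8) 1 'a'
  4: (8,0) 0 ''
  5: (0,11) 1 'b'
  6: (11,13) 2 'bc'
  7: (13,5) 1 'b'
  8: (5,23) 1 'b'
  9: (23,1) 2 'bf'
  10: (1,3) 0 ''
  11: (3,12) 1 'c'
  12: (12,21) 1 'c'
  13: (21,14) 1 'c'
  14: (14,26) 0 ''
  15: (26,7) 1 'd'
  16: (7,20) 1 'd'
  17: (20,16) 1 'd'
  18: (16,17) 2 'dd'
  19: (17,18) 1 'd'
  20: (18,9) 0 ''
  21: (9,22) 1 'e'
  22: (22,6) 1 'e'
  23: (6,19) 2 'ed'
  24: (19,24) 0 ''
  25: (24,2) 1 'f'
  26: (2,15) 1 'f'

[0, 2, 1, 1, 0, 1, 2, 1, 1, 2, 0, 1, 1, 1, 0, 1, 1, 1, 2, 1, 0, 1, 1, 2, 0, 1, 1]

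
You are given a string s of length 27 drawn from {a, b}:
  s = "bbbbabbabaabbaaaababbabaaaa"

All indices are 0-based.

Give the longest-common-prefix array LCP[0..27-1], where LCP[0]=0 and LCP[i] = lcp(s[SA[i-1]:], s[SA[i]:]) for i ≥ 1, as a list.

[0, 1, 2, 3, 4, 3, 2, 3, 1, 4, 3, 2, 4, 7, 0, 5, 3, 2, 5, 3, 8, 1, 3, 6, 4, 2, 3]

sorted suffixes:
  #0 SA[0]=26  'a'
  #1 SA[1]=25  'aa'
  #2 SA[2]=24  'aaa'
  #3 SA[3]=23  'aaaa'
  #4 SA[4]=13  'aaaababbabaaaa'
  #5 SA[5]=14  'aaababbabaaaa'
  #6 SA[6]=15  'aababbabaaaa'
  #7 SA[7]=9  'aabbaaaababbabaaaa'
  #8 SA[8]=21  'abaaaa'
  #9 SA[9]=7  'abaabbaaaababbabaaaa'
  #10 SA[10]=16  'ababbabaaaa'
  #11 SA[11]=10  'abbaaaababbabaaaa'
  #12 SA[12]=18  'abbabaaaa'
  #13 SA[13]=4  'abbabaabbaaaababbabaaaa'
  #14 SA[14]=22  'baaaa'
  #15 SA[15]=12  'baaaababbabaaaa'
  #16 SA[16]=8  'baabbaaaababbabaaaa'
  #17 SA[17]=20  'babaaaa'
  #18 SA[18]=6  'babaabbaaaababbabaaaa'
  #19 SA[19]=17  'babbabaaaa'
  #20 SA[20]=3  'babbabaabbaaaababbabaaaa'
  #21 SA[21]=11  'bbaaaababbabaaaa'
  #22 SA[22]=19  'bbabaaaa'
  #23 SA[23]=5  'bbabaabbaaaababbabaaaa'
  #24 SA[24]=2  'bbabbabaabbaaaababbabaaaa'
  #25 SA[25]=1  'bbbabbabaabbaaaababbabaaaa'
  #26 SA[26]=0  'bbbbabbabaabbaaaababbabaaaa'

SA = [26, 25, 24, 23, 13, 14, 15, 9, 21, 7, 16, 10, 18, 4, 22, 12, 8, 20, 6, 17, 3, 11, 19, 5, 2, 1, 0]
i: (SA[i-1],SA[i]) lcp shared
  1: (26,25) 1 'a'
  2: (25,24) 2 'aa'
  3: (24,23) 3 'aaa'
  4: (23,13) 4 'aaaa'
  5: (13,14) 3 'aaa'
  6: (14,15) 2 'aa'
  7: (15,9) 3 'aab'
  8: (9,21) 1 'a'
  9: (21,7) 4 'abaa'
  10: (7,16) 3 'aba'
  11: (16,10) 2 'ab'
  12: (10,18) 4 'abba'
  13: (18,4) 7 'abbabaa'
  14: (4,22) 0 ''
  15: (22,12) 5 'baaaa'
  16: (12,8) 3 'baa'
  17: (8,20) 2 'ba'
  18: (20,6) 5 'babaa'
  19: (6,17) 3 'bab'
  20: (17,3) 8 'babbabaa'
  21: (3,11) 1 'b'
  22: (11,19) 3 'bba'
  23: (19,5) 6 'bbabaa'
  24: (5,2) 4 'bbab'
  25: (2,1) 2 'bb'
  26: (1,0) 3 'bbb'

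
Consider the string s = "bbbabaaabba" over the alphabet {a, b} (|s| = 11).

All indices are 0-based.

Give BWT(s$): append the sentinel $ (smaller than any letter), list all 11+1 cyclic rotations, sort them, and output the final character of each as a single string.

abbabababab$

rank  rotation      last
    0  $bbbabaaabba  a
    1  a$bbbabaaabb  b
    2  aaabba$bbbab  b
    3  aabba$bbbaba  a
    4  abaaabba$bbb  b
    5  abba$bbbabaa  a
    6  ba$bbbabaaab  b
    7  baaabba$bbba  a
    8  babaaabba$bb  b
    9  bba$bbbabaaa  a
   10  bbabaaabba$b  b
   11  bbbabaaabba$  $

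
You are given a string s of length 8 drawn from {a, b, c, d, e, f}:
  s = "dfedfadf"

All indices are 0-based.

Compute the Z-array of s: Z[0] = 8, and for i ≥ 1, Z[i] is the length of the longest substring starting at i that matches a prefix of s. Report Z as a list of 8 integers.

Z[0]=8
i=1: outside box; Z[1]=0
i=2: outside box; Z[2]=0
i=3: outside box; Z[3]=2 grow→box=[3,5)
i=4: min(r-i=1, Z[1]=0)=0; Z[4]=0
i=5: outside box; Z[5]=0
i=6: outside box; Z[6]=2 grow→box=[6,8)
i=7: min(r-i=1, Z[1]=0)=0; Z[7]=0

[8, 0, 0, 2, 0, 0, 2, 0]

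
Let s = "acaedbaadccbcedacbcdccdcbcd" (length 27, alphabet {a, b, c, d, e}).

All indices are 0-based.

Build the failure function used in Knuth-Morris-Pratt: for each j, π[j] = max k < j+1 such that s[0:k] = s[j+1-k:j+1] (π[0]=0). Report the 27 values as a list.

[0, 0, 1, 0, 0, 0, 1, 1, 0, 0, 0, 0, 0, 0, 0, 1, 2, 0, 0, 0, 0, 0, 0, 0, 0, 0, 0]

π[0] = 0
j=1 s[j]='c': π[1]=0 (border '')
j=2 s[j]='a': π[2]=1 (border 'a')
j=3 s[j]='e': k: 1→0; π[3]=0 (border '')
j=4 s[j]='d': π[4]=0 (border '')
j=5 s[j]='b': π[5]=0 (border '')
j=6 s[j]='a': π[6]=1 (border 'a')
j=7 s[j]='a': k: 1→0; π[7]=1 (border 'a')
j=8 s[j]='d': k: 1→0; π[8]=0 (border '')
j=9 s[j]='c': π[9]=0 (border '')
j=10 s[j]='c': π[10]=0 (border '')
j=11 s[j]='b': π[11]=0 (border '')
j=12 s[j]='c': π[12]=0 (border '')
j=13 s[j]='e': π[13]=0 (border '')
j=14 s[j]='d': π[14]=0 (border '')
j=15 s[j]='a': π[15]=1 (border 'a')
j=16 s[j]='c': π[16]=2 (border 'ac')
j=17 s[j]='b': k: 2→0; π[17]=0 (border '')
j=18 s[j]='c': π[18]=0 (border '')
j=19 s[j]='d': π[19]=0 (border '')
j=20 s[j]='c': π[20]=0 (border '')
j=21 s[j]='c': π[21]=0 (border '')
j=22 s[j]='d': π[22]=0 (border '')
j=23 s[j]='c': π[23]=0 (border '')
j=24 s[j]='b': π[24]=0 (border '')
j=25 s[j]='c': π[25]=0 (border '')
j=26 s[j]='d': π[26]=0 (border '')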